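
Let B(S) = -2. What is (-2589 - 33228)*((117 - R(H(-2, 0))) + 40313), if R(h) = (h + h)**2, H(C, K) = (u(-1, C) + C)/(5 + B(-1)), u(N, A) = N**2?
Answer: -4344196174/3 ≈ -1.4481e+9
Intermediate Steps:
H(C, K) = 1/3 + C/3 (H(C, K) = ((-1)**2 + C)/(5 - 2) = (1 + C)/3 = (1 + C)*(1/3) = 1/3 + C/3)
R(h) = 4*h**2 (R(h) = (2*h)**2 = 4*h**2)
(-2589 - 33228)*((117 - R(H(-2, 0))) + 40313) = (-2589 - 33228)*((117 - 4*(1/3 + (1/3)*(-2))**2) + 40313) = -35817*((117 - 4*(1/3 - 2/3)**2) + 40313) = -35817*((117 - 4*(-1/3)**2) + 40313) = -35817*((117 - 4/9) + 40313) = -35817*(1049/9 + 40313) = -35817*363866/9 = -4344196174/3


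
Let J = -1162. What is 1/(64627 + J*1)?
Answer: 1/63465 ≈ 1.5757e-5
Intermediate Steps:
1/(64627 + J*1) = 1/(64627 - 1162*1) = 1/(64627 - 1162) = 1/63465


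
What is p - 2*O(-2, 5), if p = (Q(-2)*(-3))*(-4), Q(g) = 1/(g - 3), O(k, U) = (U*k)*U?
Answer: 488/5 ≈ 97.600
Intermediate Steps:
O(k, U) = k*U**2
Q(g) = 1/(-3 + g)
p = -12/5 (p = (-3/(-3 - 2))*(-4) = (-3/(-5))*(-4) = -1/5*(-3)*(-4) = (3/5)*(-4) = -12/5 ≈ -2.4000)
p - 2*O(-2, 5) = -12/5 - (-4)*5**2 = -12/5 - (-4)*25 = -12/5 - 2*(-50) = -12/5 + 100 = 488/5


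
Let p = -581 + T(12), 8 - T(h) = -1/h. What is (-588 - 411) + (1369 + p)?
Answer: -2435/12 ≈ -202.92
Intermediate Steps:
T(h) = 8 + 1/h (T(h) = 8 - (-1)/h = 8 + 1/h)
p = -6875/12 (p = -581 + (8 + 1/12) = -581 + 97/12 = -6875/12 ≈ -572.92)
(-588 - 411) + (1369 + p) = (-588 - 411) + (1369 - 6875/12) = -999 + 9553/12 = -2435/12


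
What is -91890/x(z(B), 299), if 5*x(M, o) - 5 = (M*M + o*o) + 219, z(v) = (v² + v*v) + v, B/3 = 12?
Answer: -153150/2332003 ≈ -0.065673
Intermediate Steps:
B = 36 (B = 3*12 = 36)
z(v) = v + 2*v² (z(v) = (v² + v²) + v = 2*v² + v = v + 2*v²)
x(M, o) = 224/5 + M²/5 + o²/5 (x(M, o) = 1 + ((M*M + o*o) + 219)/5 = 1 + ((M² + o²) + 219)/5 = 1 + (219 + M² + o²)/5 = 1 + (219/5 + M²/5 + o²/5) = 224/5 + M²/5 + o²/5)
-91890/x(z(B), 299) = -91890/(224/5 + (36*(1 + 2*36))²/5 + (⅕)*299²) = -91890/(224/5 + (36*(1 + 72))²/5 + (⅕)*89401) = -91890/(224/5 + (36*73)²/5 + 89401/5) = -91890/(224/5 + (⅕)*2628² + 89401/5) = -91890/(224/5 + (⅕)*6906384 + 89401/5) = -91890/(224/5 + 6906384/5 + 89401/5) = -91890/6996009/5 = -91890*5/6996009 = -153150/2332003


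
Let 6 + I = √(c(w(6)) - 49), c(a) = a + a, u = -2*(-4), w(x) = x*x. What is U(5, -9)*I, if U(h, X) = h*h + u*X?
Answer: 282 - 47*√23 ≈ 56.596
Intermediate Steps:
w(x) = x²
u = 8
c(a) = 2*a
U(h, X) = h² + 8*X (U(h, X) = h*h + 8*X = h² + 8*X)
I = -6 + √23 (I = -6 + √(2*6² - 49) = -6 + √(2*36 - 49) = -6 + √(72 - 49) = -6 + √23 ≈ -1.2042)
U(5, -9)*I = (5² + 8*(-9))*(-6 + √23) = (25 - 72)*(-6 + √23) = -47*(-6 + √23) = 282 - 47*√23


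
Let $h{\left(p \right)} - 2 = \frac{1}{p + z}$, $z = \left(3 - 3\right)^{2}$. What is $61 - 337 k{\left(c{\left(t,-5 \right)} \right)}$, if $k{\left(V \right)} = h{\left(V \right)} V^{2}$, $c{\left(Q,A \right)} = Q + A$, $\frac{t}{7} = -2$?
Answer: $-236850$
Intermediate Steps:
$t = -14$ ($t = 7 \left(-2\right) = -14$)
$z = 0$ ($z = 0^{2} = 0$)
$c{\left(Q,A \right)} = A + Q$
$h{\left(p \right)} = 2 + \frac{1}{p}$ ($h{\left(p \right)} = 2 + \frac{1}{p + 0} = 2 + \frac{1}{p}$)
$k{\left(V \right)} = V^{2} \left(2 + \frac{1}{V}\right)$ ($k{\left(V \right)} = \left(2 + \frac{1}{V}\right) V^{2} = V^{2} \left(2 + \frac{1}{V}\right)$)
$61 - 337 k{\left(c{\left(t,-5 \right)} \right)} = 61 - 337 \left(-5 - 14\right) \left(1 + 2 \left(-5 - 14\right)\right) = 61 - 337 \left(- 19 \left(1 + 2 \left(-19\right)\right)\right) = 61 - 337 \left(- 19 \left(1 - 38\right)\right) = 61 - 337 \left(\left(-19\right) \left(-37\right)\right) = 61 - 236911 = -236850$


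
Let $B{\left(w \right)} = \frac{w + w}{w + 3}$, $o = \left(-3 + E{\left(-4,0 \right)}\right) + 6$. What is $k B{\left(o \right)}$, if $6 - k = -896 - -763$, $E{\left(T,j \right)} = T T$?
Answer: $\frac{2641}{11} \approx 240.09$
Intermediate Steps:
$E{\left(T,j \right)} = T^{2}$
$o = 19$ ($o = \left(-3 + \left(-4\right)^{2}\right) + 6 = \left(-3 + 16\right) + 6 = 13 + 6 = 19$)
$k = 139$ ($k = 6 - \left(-896 - -763\right) = 6 - \left(-896 + 763\right) = 6 - -133 = 6 + 133 = 139$)
$B{\left(w \right)} = \frac{2 w}{3 + w}$
$k B{\left(o \right)} = 139 \cdot 2 \cdot 19 \frac{1}{3 + 19} = 139 \cdot 2 \cdot 19 \cdot \frac{1}{22} = 139 \cdot \frac{19}{11} = \frac{2641}{11}$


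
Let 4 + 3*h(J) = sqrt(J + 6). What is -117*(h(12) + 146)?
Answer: -16926 - 117*sqrt(2) ≈ -17091.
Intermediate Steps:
h(J) = -4/3 + sqrt(6 + J)/3 (h(J) = -4/3 + sqrt(J + 6)/3 = -4/3 + sqrt(6 + J)/3)
-117*(h(12) + 146) = -117*((-4/3 + sqrt(6 + 12)/3) + 146) = -117*((-4/3 + sqrt(18)/3) + 146) = -117*((-4/3 + (3*sqrt(2))/3) + 146) = -117*((-4/3 + sqrt(2)) + 146) = -117*(434/3 + sqrt(2)) = -16926 - 117*sqrt(2)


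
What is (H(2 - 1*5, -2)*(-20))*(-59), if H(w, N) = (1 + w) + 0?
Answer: -2360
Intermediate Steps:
H(w, N) = 1 + w
(H(2 - 1*5, -2)*(-20))*(-59) = ((1 + (2 - 1*5))*(-20))*(-59) = ((1 + (2 - 5))*(-20))*(-59) = ((1 - 3)*(-20))*(-59) = -2*(-20)*(-59) = 40*(-59) = -2360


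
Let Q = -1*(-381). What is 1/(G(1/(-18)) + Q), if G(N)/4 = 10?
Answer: 1/421 ≈ 0.0023753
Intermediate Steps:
G(N) = 40 (G(N) = 4*10 = 40)
Q = 381
1/(G(1/(-18)) + Q) = 1/(40 + 381) = 1/421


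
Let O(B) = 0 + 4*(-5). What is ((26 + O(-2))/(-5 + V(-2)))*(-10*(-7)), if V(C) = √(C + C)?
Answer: -2100/29 - 840*I/29 ≈ -72.414 - 28.966*I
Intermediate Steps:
V(C) = √2*√C (V(C) = √(2*C) = √2*√C)
O(B) = -20 (O(B) = 0 - 20 = -20)
((26 + O(-2))/(-5 + V(-2)))*(-10*(-7)) = ((26 - 20)/(-5 + √2*√(-2)))*(-10*(-7)) = (6/(-5 + √2*(I*√2)))*70 = (6/(-5 + 2*I))*70 = (6*((-5 - 2*I)/29))*70 = (6*(-5 - 2*I)/29)*70 = 420*(-5 - 2*I)/29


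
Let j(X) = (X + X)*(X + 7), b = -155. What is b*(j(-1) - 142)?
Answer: 23870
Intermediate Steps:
j(X) = 2*X*(7 + X) (j(X) = (2*X)*(7 + X) = 2*X*(7 + X))
b*(j(-1) - 142) = -155*(2*(-1)*(7 - 1) - 142) = -155*(2*(-1)*6 - 142) = -155*(-12 - 142) = -155*(-154) = 23870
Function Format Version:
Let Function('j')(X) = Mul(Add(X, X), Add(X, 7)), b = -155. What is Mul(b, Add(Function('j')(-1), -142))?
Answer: 23870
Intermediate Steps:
Function('j')(X) = Mul(2, X, Add(7, X)) (Function('j')(X) = Mul(Mul(2, X), Add(7, X)) = Mul(2, X, Add(7, X)))
Mul(b, Add(Function('j')(-1), -142)) = Mul(-155, Add(Mul(2, -1, Add(7, -1)), -142)) = Mul(-155, Add(Mul(2, -1, 6), -142)) = Mul(-155, Add(-12, -142)) = Mul(-155, -154) = 23870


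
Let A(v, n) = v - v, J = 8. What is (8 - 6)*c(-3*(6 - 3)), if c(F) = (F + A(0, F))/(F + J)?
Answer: 18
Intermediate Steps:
A(v, n) = 0
c(F) = F/(8 + F) (c(F) = (F + 0)/(F + 8) = F/(8 + F))
(8 - 6)*c(-3*(6 - 3)) = (8 - 6)*((-3*(6 - 3))/(8 - 3*(6 - 3))) = 2*((-3*3)/(8 - 3*3)) = 2*(-9/(8 - 9)) = 2*(-9/(-1)) = 2*(-9*(-1)) = 2*9 = 18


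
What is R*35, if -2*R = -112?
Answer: 1960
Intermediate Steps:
R = 56 (R = -½*(-112) = 56)
R*35 = 56*35 = 1960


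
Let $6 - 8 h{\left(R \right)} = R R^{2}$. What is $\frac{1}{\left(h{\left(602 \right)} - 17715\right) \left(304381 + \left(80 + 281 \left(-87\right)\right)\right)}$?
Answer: $- \frac{2}{15282388621227} \approx -1.3087 \cdot 10^{-13}$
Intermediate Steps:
$h{\left(R \right)} = \frac{3}{4} - \frac{R^{3}}{8}$ ($h{\left(R \right)} = \frac{3}{4} - \frac{R R^{2}}{8} = \frac{3}{4} - \frac{R^{3}}{8}$)
$\frac{1}{\left(h{\left(602 \right)} - 17715\right) \left(304381 + \left(80 + 281 \left(-87\right)\right)\right)} = \frac{1}{\left(\left(\frac{3}{4} - \frac{602^{3}}{8}\right) - 17715\right) \left(304381 + \left(80 + 281 \left(-87\right)\right)\right)} = \frac{1}{\left(\left(\frac{3}{4} - 27270901\right) - 17715\right) \left(304381 + \left(80 - 24447\right)\right)} = \frac{1}{\left(\left(\frac{3}{4} - 27270901\right) - 17715\right) \left(304381 - 24367\right)} = \frac{1}{\left(- \frac{109083601}{4} - 17715\right) 280014} = \frac{1}{\left(- \frac{109154461}{4}\right) 280014} = \frac{1}{- \frac{15282388621227}{2}} = - \frac{2}{15282388621227}$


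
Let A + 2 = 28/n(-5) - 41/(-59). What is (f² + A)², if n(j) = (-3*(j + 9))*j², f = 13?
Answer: 550025439769/19580625 ≈ 28090.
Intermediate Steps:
n(j) = j²*(-27 - 3*j) (n(j) = (-3*(9 + j))*j² = (-27 - 3*j)*j² = j²*(-27 - 3*j))
A = -6188/4425 (A = -2 + (28/((3*(-5)²*(-9 - 1*(-5)))) - 41/(-59)) = -2 + (28/((3*25*(-9 + 5))) - 41*(-1/59)) = -2 + (28/((3*25*(-4))) + 41/59) = -2 + (28/(-300) + 41/59) = -2 + (28*(-1/300) + 41/59) = -2 + (-7/75 + 41/59) = -2 + 2662/4425 = -6188/4425 ≈ -1.3984)
(f² + A)² = (13² - 6188/4425)² = (169 - 6188/4425)² = (741637/4425)² = 550025439769/19580625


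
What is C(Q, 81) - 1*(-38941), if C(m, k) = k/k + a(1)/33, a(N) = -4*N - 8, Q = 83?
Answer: 428358/11 ≈ 38942.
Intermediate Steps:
a(N) = -8 - 4*N
C(m, k) = 7/11 (C(m, k) = k/k + (-8 - 4*1)/33 = 1 + (-8 - 4)*(1/33) = 1 - 12*1/33 = 1 - 4/11 = 7/11)
C(Q, 81) - 1*(-38941) = 7/11 - 1*(-38941) = 7/11 + 38941 = 428358/11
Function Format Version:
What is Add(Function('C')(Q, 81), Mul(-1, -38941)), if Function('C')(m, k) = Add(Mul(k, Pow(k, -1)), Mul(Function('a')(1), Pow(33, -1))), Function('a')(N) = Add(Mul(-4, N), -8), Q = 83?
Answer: Rational(428358, 11) ≈ 38942.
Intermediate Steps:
Function('a')(N) = Add(-8, Mul(-4, N))
Function('C')(m, k) = Rational(7, 11) (Function('C')(m, k) = Add(Mul(k, Pow(k, -1)), Mul(Add(-8, Mul(-4, 1)), Pow(33, -1))) = Add(1, Mul(Add(-8, -4), Rational(1, 33))) = Add(1, Mul(-12, Rational(1, 33))) = Add(1, Rational(-4, 11)) = Rational(7, 11))
Add(Function('C')(Q, 81), Mul(-1, -38941)) = Add(Rational(7, 11), Mul(-1, -38941)) = Add(Rational(7, 11), 38941) = Rational(428358, 11)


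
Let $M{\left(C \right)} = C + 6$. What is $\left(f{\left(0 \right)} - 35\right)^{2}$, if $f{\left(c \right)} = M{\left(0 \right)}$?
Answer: $841$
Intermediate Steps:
$M{\left(C \right)} = 6 + C$
$f{\left(c \right)} = 6$ ($f{\left(c \right)} = 6 + 0 = 6$)
$\left(f{\left(0 \right)} - 35\right)^{2} = \left(6 - 35\right)^{2} = \left(-29\right)^{2} = 841$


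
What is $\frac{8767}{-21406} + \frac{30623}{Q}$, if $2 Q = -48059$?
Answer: $- \frac{157487739}{93522814} \approx -1.684$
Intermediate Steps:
$Q = - \frac{48059}{2}$ ($Q = \frac{1}{2} \left(-48059\right) = - \frac{48059}{2} \approx -24030.0$)
$\frac{8767}{-21406} + \frac{30623}{Q} = \frac{8767}{-21406} + \frac{30623}{- \frac{48059}{2}} = 8767 \left(- \frac{1}{21406}\right) + 30623 \left(- \frac{2}{48059}\right) = - \frac{797}{1946} - \frac{61246}{48059} = - \frac{157487739}{93522814}$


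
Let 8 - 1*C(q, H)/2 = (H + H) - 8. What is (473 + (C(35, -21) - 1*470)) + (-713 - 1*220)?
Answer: -814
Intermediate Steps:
C(q, H) = 32 - 4*H (C(q, H) = 16 - 2*((H + H) - 8) = 16 - 2*(2*H - 8) = 16 - 2*(-8 + 2*H) = 16 + (16 - 4*H) = 32 - 4*H)
(473 + (C(35, -21) - 1*470)) + (-713 - 1*220) = (473 + ((32 - 4*(-21)) - 1*470)) + (-713 - 1*220) = (473 + ((32 + 84) - 470)) + (-713 - 220) = (473 + (116 - 470)) - 933 = (473 - 354) - 933 = 119 - 933 = -814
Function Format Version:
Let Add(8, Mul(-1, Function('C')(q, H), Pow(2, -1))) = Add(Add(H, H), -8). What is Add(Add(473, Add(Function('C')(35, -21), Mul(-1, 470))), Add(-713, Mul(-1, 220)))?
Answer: -814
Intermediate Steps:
Function('C')(q, H) = Add(32, Mul(-4, H)) (Function('C')(q, H) = Add(16, Mul(-2, Add(Add(H, H), -8))) = Add(16, Mul(-2, Add(Mul(2, H), -8))) = Add(16, Mul(-2, Add(-8, Mul(2, H)))) = Add(16, Add(16, Mul(-4, H))) = Add(32, Mul(-4, H)))
Add(Add(473, Add(Function('C')(35, -21), Mul(-1, 470))), Add(-713, Mul(-1, 220))) = Add(Add(473, Add(Add(32, Mul(-4, -21)), Mul(-1, 470))), Add(-713, Mul(-1, 220))) = Add(Add(473, Add(Add(32, 84), -470)), Add(-713, -220)) = Add(Add(473, Add(116, -470)), -933) = Add(Add(473, -354), -933) = Add(119, -933) = -814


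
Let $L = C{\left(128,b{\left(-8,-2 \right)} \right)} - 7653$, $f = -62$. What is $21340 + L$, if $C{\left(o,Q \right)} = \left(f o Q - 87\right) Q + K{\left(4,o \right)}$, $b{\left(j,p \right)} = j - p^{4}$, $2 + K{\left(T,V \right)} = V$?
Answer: $-4555235$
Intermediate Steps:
$K{\left(T,V \right)} = -2 + V$
$C{\left(o,Q \right)} = -2 + o + Q \left(-87 - 62 Q o\right)$ ($C{\left(o,Q \right)} = \left(- 62 o Q - 87\right) Q + \left(-2 + o\right) = \left(- 62 Q o - 87\right) Q + \left(-2 + o\right) = \left(-87 - 62 Q o\right) Q + \left(-2 + o\right) = Q \left(-87 - 62 Q o\right) + \left(-2 + o\right) = -2 + o + Q \left(-87 - 62 Q o\right)$)
$L = -4576575$ ($L = \left(-2 + 128 - 87 \left(-8 - \left(-2\right)^{4}\right) - 7936 \left(-8 - \left(-2\right)^{4}\right)^{2}\right) - 7653 = \left(-2 + 128 - 87 \left(-8 - 16\right) - 7936 \left(-8 - 16\right)^{2}\right) - 7653 = \left(-2 + 128 - -2088 - 7936 \left(-24\right)^{2}\right) - 7653 = \left(-2 + 128 + 2088 - 7936 \cdot 576\right) - 7653 = \left(-2 + 128 + 2088 - 4571136\right) - 7653 = -4568922 - 7653 = -4576575$)
$21340 + L = 21340 - 4576575 = -4555235$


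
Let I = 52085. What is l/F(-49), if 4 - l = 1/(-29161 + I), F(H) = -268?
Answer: -91695/6143632 ≈ -0.014925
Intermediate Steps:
l = 91695/22924 (l = 4 - 1/(-29161 + 52085) = 4 - 1/22924 = 91695/22924 ≈ 4.0000)
l/F(-49) = (91695/22924)/(-268) = (91695/22924)*(-1/268) = -91695/6143632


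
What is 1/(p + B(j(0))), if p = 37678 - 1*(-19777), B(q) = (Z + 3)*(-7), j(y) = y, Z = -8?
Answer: 1/57490 ≈ 1.7394e-5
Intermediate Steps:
B(q) = 35 (B(q) = (-8 + 3)*(-7) = -5*(-7) = 35)
p = 57455 (p = 37678 + 19777 = 57455)
1/(p + B(j(0))) = 1/(57455 + 35) = 1/57490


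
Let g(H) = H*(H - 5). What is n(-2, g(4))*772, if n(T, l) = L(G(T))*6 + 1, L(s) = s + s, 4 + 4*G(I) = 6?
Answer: 5404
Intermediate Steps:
g(H) = H*(-5 + H)
G(I) = ½ (G(I) = -1 + (¼)*6 = -1 + 3/2 = ½)
L(s) = 2*s
n(T, l) = 7 (n(T, l) = (2*(½))*6 + 1 = 1*6 + 1 = 6 + 1 = 7)
n(-2, g(4))*772 = 7*772 = 5404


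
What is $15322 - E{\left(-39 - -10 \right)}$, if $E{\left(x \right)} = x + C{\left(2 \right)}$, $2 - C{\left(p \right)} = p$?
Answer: $15351$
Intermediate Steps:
$C{\left(p \right)} = 2 - p$
$E{\left(x \right)} = x$ ($E{\left(x \right)} = x + \left(2 - 2\right) = x + 0 = x$)
$15322 - E{\left(-39 - -10 \right)} = 15322 - \left(-39 - -10\right) = 15322 - \left(-39 + 10\right) = 15322 - -29 = 15322 + 29 = 15351$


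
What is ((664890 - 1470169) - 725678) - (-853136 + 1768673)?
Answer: -2446494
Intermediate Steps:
((664890 - 1470169) - 725678) - (-853136 + 1768673) = (-805279 - 725678) - 1*915537 = -1530957 - 915537 = -2446494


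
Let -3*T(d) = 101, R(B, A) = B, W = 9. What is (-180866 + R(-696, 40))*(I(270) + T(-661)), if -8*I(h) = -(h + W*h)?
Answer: -165493763/3 ≈ -5.5165e+7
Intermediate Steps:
T(d) = -101/3 (T(d) = -⅓*101 = -101/3)
I(h) = 5*h/4 (I(h) = -(-1)*(h + 9*h)/8 = -(-1)*10*h/8 = -(-5)*h/4 = 5*h/4)
(-180866 + R(-696, 40))*(I(270) + T(-661)) = (-180866 - 696)*((5/4)*270 - 101/3) = -181562*(675/2 - 101/3) = -181562*1823/6 = -165493763/3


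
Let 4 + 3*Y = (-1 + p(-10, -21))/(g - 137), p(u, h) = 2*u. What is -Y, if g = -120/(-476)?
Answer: 62593/48819 ≈ 1.2821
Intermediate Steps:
g = 30/119 (g = -120*(-1/476) = 30/119 ≈ 0.25210)
Y = -62593/48819 (Y = -4/3 + ((-1 + 2*(-10))/(30/119 - 137))/3 = -4/3 + ((-1 - 20)/(-16273/119))/3 = -4/3 + (-21*(-119/16273))/3 = -4/3 + (1/3)*(2499/16273) = -4/3 + 833/16273 = -62593/48819 ≈ -1.2821)
-Y = -1*(-62593/48819) = 62593/48819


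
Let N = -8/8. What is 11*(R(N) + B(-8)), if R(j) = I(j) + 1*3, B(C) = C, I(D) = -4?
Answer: -99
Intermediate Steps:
N = -1 (N = -8*⅛ = -1)
R(j) = -1 (R(j) = -4 + 1*3 = -4 + 3 = -1)
11*(R(N) + B(-8)) = 11*(-1 - 8) = 11*(-9) = -99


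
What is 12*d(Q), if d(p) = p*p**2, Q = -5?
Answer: -1500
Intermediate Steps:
d(p) = p**3
12*d(Q) = 12*(-5)**3 = 12*(-125) = -1500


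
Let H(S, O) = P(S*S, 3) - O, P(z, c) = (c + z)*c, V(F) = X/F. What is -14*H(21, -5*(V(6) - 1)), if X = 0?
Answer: -18578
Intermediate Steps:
V(F) = 0 (V(F) = 0/F = 0)
P(z, c) = c*(c + z)
H(S, O) = 9 - O + 3*S² (H(S, O) = 3*(3 + S*S) - O = 3*(3 + S²) - O = (9 + 3*S²) - O = 9 - O + 3*S²)
-14*H(21, -5*(V(6) - 1)) = -14*(9 - (-5)*(0 - 1) + 3*21²) = -14*(9 - (-5)*(-1) + 3*441) = -14*(9 - 1*5 + 1323) = -14*(9 - 5 + 1323) = -14*1327 = -18578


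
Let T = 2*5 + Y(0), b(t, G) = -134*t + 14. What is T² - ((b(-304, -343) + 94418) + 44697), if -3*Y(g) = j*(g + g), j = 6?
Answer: -179765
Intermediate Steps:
b(t, G) = 14 - 134*t
Y(g) = -4*g (Y(g) = -2*(g + g) = -2*2*g = -4*g)
T = 10 (T = 2*5 - 4*0 = 10 + 0 = 10)
T² - ((b(-304, -343) + 94418) + 44697) = 10² - (((14 - 134*(-304)) + 94418) + 44697) = 100 - (((14 + 40736) + 94418) + 44697) = 100 - ((40750 + 94418) + 44697) = 100 - (135168 + 44697) = 100 - 1*179865 = 100 - 179865 = -179765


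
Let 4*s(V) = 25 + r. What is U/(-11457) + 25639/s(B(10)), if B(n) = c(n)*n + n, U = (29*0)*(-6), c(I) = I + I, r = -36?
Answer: -102556/11 ≈ -9323.3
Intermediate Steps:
c(I) = 2*I
U = 0 (U = 0*(-6) = 0)
B(n) = n + 2*n² (B(n) = (2*n)*n + n = 2*n² + n = n + 2*n²)
s(V) = -11/4 (s(V) = (25 - 36)/4 = (¼)*(-11) = -11/4)
U/(-11457) + 25639/s(B(10)) = 0/(-11457) + 25639/(-11/4) = 0*(-1/11457) + 25639*(-4/11) = 0 - 102556/11 = -102556/11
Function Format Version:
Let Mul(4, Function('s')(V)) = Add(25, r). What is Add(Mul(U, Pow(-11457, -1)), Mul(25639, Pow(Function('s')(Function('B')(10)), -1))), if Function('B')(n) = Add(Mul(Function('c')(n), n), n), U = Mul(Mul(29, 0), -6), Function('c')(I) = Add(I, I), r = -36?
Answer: Rational(-102556, 11) ≈ -9323.3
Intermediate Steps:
Function('c')(I) = Mul(2, I)
U = 0 (U = Mul(0, -6) = 0)
Function('B')(n) = Add(n, Mul(2, Pow(n, 2))) (Function('B')(n) = Add(Mul(Mul(2, n), n), n) = Add(Mul(2, Pow(n, 2)), n) = Add(n, Mul(2, Pow(n, 2))))
Function('s')(V) = Rational(-11, 4) (Function('s')(V) = Mul(Rational(1, 4), Add(25, -36)) = Mul(Rational(1, 4), -11) = Rational(-11, 4))
Add(Mul(U, Pow(-11457, -1)), Mul(25639, Pow(Function('s')(Function('B')(10)), -1))) = Add(Mul(0, Pow(-11457, -1)), Mul(25639, Pow(Rational(-11, 4), -1))) = Add(Mul(0, Rational(-1, 11457)), Mul(25639, Rational(-4, 11))) = Add(0, Rational(-102556, 11)) = Rational(-102556, 11)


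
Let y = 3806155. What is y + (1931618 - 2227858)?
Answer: 3509915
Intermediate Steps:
y + (1931618 - 2227858) = 3806155 + (1931618 - 2227858) = 3806155 - 296240 = 3509915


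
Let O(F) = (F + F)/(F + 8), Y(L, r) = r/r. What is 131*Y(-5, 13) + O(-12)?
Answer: 137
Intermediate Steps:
Y(L, r) = 1
O(F) = 2*F/(8 + F) (O(F) = (2*F)/(8 + F) = 2*F/(8 + F))
131*Y(-5, 13) + O(-12) = 131*1 + 2*(-12)/(8 - 12) = 131 + 2*(-12)/(-4) = 131 + 2*(-12)*(-1/4) = 131 + 6 = 137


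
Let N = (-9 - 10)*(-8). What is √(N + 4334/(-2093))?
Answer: √656787586/2093 ≈ 12.245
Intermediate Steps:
N = 152 (N = -19*(-8) = 152)
√(N + 4334/(-2093)) = √(152 + 4334/(-2093)) = √(152 + 4334*(-1/2093)) = √(152 - 4334/2093) = √(313802/2093) = √656787586/2093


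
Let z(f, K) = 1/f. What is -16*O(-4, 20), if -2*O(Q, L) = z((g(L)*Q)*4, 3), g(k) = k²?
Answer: -1/800 ≈ -0.0012500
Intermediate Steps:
O(Q, L) = -1/(8*L²*Q) (O(Q, L) = -1/(4*L²*Q)/2 = -1/(8*L²*Q))
-16*O(-4, 20) = -(-2)/(20²*(-4)) = -(-2)*(-1)/(400*4) = -16*1/12800 = -1/800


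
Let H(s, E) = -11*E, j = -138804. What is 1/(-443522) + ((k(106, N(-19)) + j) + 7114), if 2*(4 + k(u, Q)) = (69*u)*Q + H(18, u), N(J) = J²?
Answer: 526859783799/443522 ≈ 1.1879e+6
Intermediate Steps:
k(u, Q) = -4 - 11*u/2 + 69*Q*u/2 (k(u, Q) = -4 + ((69*u)*Q - 11*u)/2 = -4 + (69*Q*u - 11*u)/2 = -4 + (-11*u + 69*Q*u)/2 = -4 + (-11*u/2 + 69*Q*u/2) = -4 - 11*u/2 + 69*Q*u/2)
1/(-443522) + ((k(106, N(-19)) + j) + 7114) = 1/(-443522) + (((-4 - 11/2*106 + (69/2)*(-19)²*106) - 138804) + 7114) = -1/443522 + (((-4 - 583 + (69/2)*361*106) - 138804) + 7114) = -1/443522 + (((-4 - 583 + 1320177) - 138804) + 7114) = -1/443522 + ((1319590 - 138804) + 7114) = -1/443522 + (1180786 + 7114) = -1/443522 + 1187900 = 526859783799/443522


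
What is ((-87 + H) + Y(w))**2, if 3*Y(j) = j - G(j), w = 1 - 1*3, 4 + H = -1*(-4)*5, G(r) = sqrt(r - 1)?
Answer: (215 + I*sqrt(3))**2/9 ≈ 5135.8 + 82.754*I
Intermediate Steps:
G(r) = sqrt(-1 + r)
H = 16 (H = -4 - 1*(-4)*5 = -4 + 4*5 = -4 + 20 = 16)
w = -2 (w = 1 - 3 = -2)
Y(j) = -sqrt(-1 + j)/3 + j/3 (Y(j) = (j - sqrt(-1 + j))/3 = -sqrt(-1 + j)/3 + j/3)
((-87 + H) + Y(w))**2 = ((-87 + 16) + (-sqrt(-1 - 2)/3 + (1/3)*(-2)))**2 = (-71 + (-I*sqrt(3)/3 - 2/3))**2 = (-71 + (-2/3 - I*sqrt(3)/3))**2 = (-215/3 - I*sqrt(3)/3)**2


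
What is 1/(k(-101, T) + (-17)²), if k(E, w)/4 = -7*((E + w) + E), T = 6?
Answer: 1/5777 ≈ 0.00017310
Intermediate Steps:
k(E, w) = -56*E - 28*w (k(E, w) = 4*(-7*((E + w) + E)) = 4*(-7*(w + 2*E)) = 4*(-14*E - 7*w) = -56*E - 28*w)
1/(k(-101, T) + (-17)²) = 1/((-56*(-101) - 28*6) + (-17)²) = 1/((5656 - 168) + 289) = 1/(5488 + 289) = 1/5777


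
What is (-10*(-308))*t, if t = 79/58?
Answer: 121660/29 ≈ 4195.2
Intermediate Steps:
t = 79/58 (t = 79*(1/58) = 79/58 ≈ 1.3621)
(-10*(-308))*t = -10*(-308)*(79/58) = 3080*(79/58) = 121660/29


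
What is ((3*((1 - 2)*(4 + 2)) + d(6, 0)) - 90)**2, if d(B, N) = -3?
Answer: 12321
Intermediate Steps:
((3*((1 - 2)*(4 + 2)) + d(6, 0)) - 90)**2 = ((3*((1 - 2)*(4 + 2)) - 3) - 90)**2 = ((3*(-1*6) - 3) - 90)**2 = ((3*(-6) - 3) - 90)**2 = ((-18 - 3) - 90)**2 = (-21 - 90)**2 = (-111)**2 = 12321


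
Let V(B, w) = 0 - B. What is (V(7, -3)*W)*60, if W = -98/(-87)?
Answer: -13720/29 ≈ -473.10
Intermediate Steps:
W = 98/87 (W = -98*(-1/87) = 98/87 ≈ 1.1264)
V(B, w) = -B
(V(7, -3)*W)*60 = (-1*7*(98/87))*60 = -7*98/87*60 = -686/87*60 = -13720/29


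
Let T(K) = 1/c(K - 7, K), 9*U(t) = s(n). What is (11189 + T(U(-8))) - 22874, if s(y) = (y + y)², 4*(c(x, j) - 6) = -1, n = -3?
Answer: -268751/23 ≈ -11685.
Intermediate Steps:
c(x, j) = 23/4 (c(x, j) = 6 + (¼)*(-1) = 6 - ¼ = 23/4)
s(y) = 4*y² (s(y) = (2*y)² = 4*y²)
U(t) = 4 (U(t) = (4*(-3)²)/9 = (4*9)/9 = (⅑)*36 = 4)
T(K) = 4/23 (T(K) = 1/(23/4) = 4/23)
(11189 + T(U(-8))) - 22874 = (11189 + 4/23) - 22874 = 257351/23 - 22874 = -268751/23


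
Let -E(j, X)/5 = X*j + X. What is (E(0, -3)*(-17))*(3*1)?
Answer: -765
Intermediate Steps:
E(j, X) = -5*X - 5*X*j (E(j, X) = -5*(X*j + X) = -5*(X + X*j) = -5*X - 5*X*j)
(E(0, -3)*(-17))*(3*1) = (-5*(-3)*(1 + 0)*(-17))*(3*1) = (-5*(-3)*1*(-17))*3 = (15*(-17))*3 = -255*3 = -765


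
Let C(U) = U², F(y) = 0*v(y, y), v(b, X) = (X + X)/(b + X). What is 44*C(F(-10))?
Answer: 0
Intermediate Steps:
v(b, X) = 2*X/(X + b) (v(b, X) = (2*X)/(X + b) = 2*X/(X + b))
F(y) = 0 (F(y) = 0*(2*y/(y + y)) = 0*(2*y/((2*y))) = 0*(2*y*(1/(2*y))) = 0*1 = 0)
44*C(F(-10)) = 44*0² = 44*0 = 0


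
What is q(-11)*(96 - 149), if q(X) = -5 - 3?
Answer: 424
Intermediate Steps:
q(X) = -8
q(-11)*(96 - 149) = -8*(96 - 149) = -8*(-53) = 424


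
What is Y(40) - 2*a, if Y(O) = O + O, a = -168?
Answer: 416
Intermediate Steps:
Y(O) = 2*O
Y(40) - 2*a = 2*40 - 2*(-168) = 80 - 1*(-336) = 80 + 336 = 416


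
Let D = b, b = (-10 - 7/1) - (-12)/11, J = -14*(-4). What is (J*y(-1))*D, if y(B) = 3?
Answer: -29400/11 ≈ -2672.7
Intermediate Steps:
J = 56
b = -175/11 (b = (-10 - 7*1) - (-12)/11 = (-10 - 7) - 1*(-12/11) = -17 + 12/11 = -175/11 ≈ -15.909)
D = -175/11 ≈ -15.909
(J*y(-1))*D = (56*3)*(-175/11) = 168*(-175/11) = -29400/11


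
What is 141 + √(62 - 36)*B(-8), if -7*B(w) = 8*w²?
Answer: 141 - 512*√26/7 ≈ -231.96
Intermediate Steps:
B(w) = -8*w²/7
141 + √(62 - 36)*B(-8) = 141 + √(62 - 36)*(-8/7*(-8)²) = 141 + √26*(-8/7*64) = 141 + √26*(-512/7) = 141 - 512*√26/7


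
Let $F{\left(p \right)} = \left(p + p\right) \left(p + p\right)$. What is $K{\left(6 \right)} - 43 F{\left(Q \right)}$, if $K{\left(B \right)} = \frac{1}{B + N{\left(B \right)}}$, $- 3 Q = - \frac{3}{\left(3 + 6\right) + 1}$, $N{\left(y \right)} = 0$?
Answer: $- \frac{233}{150} \approx -1.5533$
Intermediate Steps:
$Q = \frac{1}{10}$ ($Q = - \frac{\left(-3\right) \frac{1}{\left(3 + 6\right) + 1}}{3} = - \frac{\left(-3\right) \frac{1}{9 + 1}}{3} = - \frac{\left(-3\right) \frac{1}{10}}{3} = \left(- \frac{1}{3}\right) \left(- \frac{3}{10}\right) = \frac{1}{10} \approx 0.1$)
$F{\left(p \right)} = 4 p^{2}$ ($F{\left(p \right)} = 2 p 2 p = 4 p^{2}$)
$K{\left(B \right)} = \frac{1}{B}$ ($K{\left(B \right)} = \frac{1}{B + 0} = \frac{1}{B}$)
$K{\left(6 \right)} - 43 F{\left(Q \right)} = \frac{1}{6} - 43 \cdot \frac{4}{100} = \frac{1}{6} - 43 \cdot 4 \cdot \frac{1}{100} = \frac{1}{6} - \frac{43}{25} = - \frac{233}{150}$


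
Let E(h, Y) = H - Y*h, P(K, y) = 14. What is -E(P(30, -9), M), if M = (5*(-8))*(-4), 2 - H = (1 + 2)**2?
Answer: 2247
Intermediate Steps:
H = -7 (H = 2 - (1 + 2)**2 = 2 - 1*3**2 = 2 - 1*9 = 2 - 9 = -7)
M = 160 (M = -40*(-4) = 160)
E(h, Y) = -7 - Y*h
-E(P(30, -9), M) = -(-7 - 1*160*14) = -(-7 - 2240) = -1*(-2247) = 2247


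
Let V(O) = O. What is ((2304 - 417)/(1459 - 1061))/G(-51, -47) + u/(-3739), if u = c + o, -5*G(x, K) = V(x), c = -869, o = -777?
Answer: 1346823/1488122 ≈ 0.90505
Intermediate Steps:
G(x, K) = -x/5
u = -1646 (u = -869 - 777 = -1646)
((2304 - 417)/(1459 - 1061))/G(-51, -47) + u/(-3739) = ((2304 - 417)/(1459 - 1061))/((-1/5*(-51))) - 1646/(-3739) = (1887/398)/(51/5) - 1646*(-1/3739) = (1887*(1/398))*(5/51) + 1646/3739 = (1887/398)*(5/51) + 1646/3739 = 185/398 + 1646/3739 = 1346823/1488122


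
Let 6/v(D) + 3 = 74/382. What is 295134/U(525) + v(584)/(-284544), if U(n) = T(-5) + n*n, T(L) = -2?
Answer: 7502141705369/7006133801472 ≈ 1.0708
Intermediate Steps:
v(D) = -573/268 (v(D) = 6/(-3 + 74/382) = 6/(-3 + 74*(1/382)) = 6/(-3 + 37/191) = 6/(-536/191) = 6*(-191/536) = -573/268)
U(n) = -2 + n**2 (U(n) = -2 + n*n = -2 + n**2)
295134/U(525) + v(584)/(-284544) = 295134/(-2 + 525**2) - 573/268/(-284544) = 295134/(-2 + 275625) - 573/268*(-1/284544) = 295134/275623 + 191/25419264 = 7502141705369/7006133801472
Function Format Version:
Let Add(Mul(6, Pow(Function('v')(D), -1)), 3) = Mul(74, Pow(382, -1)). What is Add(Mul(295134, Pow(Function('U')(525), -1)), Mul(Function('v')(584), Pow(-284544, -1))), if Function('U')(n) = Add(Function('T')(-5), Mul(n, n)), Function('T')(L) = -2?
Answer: Rational(7502141705369, 7006133801472) ≈ 1.0708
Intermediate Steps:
Function('v')(D) = Rational(-573, 268) (Function('v')(D) = Mul(6, Pow(Add(-3, Mul(74, Pow(382, -1))), -1)) = Mul(6, Pow(Add(-3, Mul(74, Rational(1, 382))), -1)) = Mul(6, Pow(Add(-3, Rational(37, 191)), -1)) = Mul(6, Pow(Rational(-536, 191), -1)) = Mul(6, Rational(-191, 536)) = Rational(-573, 268))
Function('U')(n) = Add(-2, Pow(n, 2)) (Function('U')(n) = Add(-2, Mul(n, n)) = Add(-2, Pow(n, 2)))
Add(Mul(295134, Pow(Function('U')(525), -1)), Mul(Function('v')(584), Pow(-284544, -1))) = Add(Mul(295134, Pow(Add(-2, Pow(525, 2)), -1)), Mul(Rational(-573, 268), Pow(-284544, -1))) = Add(Mul(295134, Pow(Add(-2, 275625), -1)), Mul(Rational(-573, 268), Rational(-1, 284544))) = Add(Mul(295134, Pow(275623, -1)), Rational(191, 25419264)) = Add(Mul(295134, Rational(1, 275623)), Rational(191, 25419264)) = Add(Rational(295134, 275623), Rational(191, 25419264)) = Rational(7502141705369, 7006133801472)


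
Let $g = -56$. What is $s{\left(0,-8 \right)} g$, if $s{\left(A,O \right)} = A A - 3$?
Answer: $168$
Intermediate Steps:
$s{\left(A,O \right)} = -3 + A^{2}$ ($s{\left(A,O \right)} = A^{2} - 3 = -3 + A^{2}$)
$s{\left(0,-8 \right)} g = \left(-3 + 0^{2}\right) \left(-56\right) = \left(-3 + 0\right) \left(-56\right) = \left(-3\right) \left(-56\right) = 168$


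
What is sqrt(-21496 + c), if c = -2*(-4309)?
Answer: I*sqrt(12878) ≈ 113.48*I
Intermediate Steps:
c = 8618
sqrt(-21496 + c) = sqrt(-21496 + 8618) = sqrt(-12878) = I*sqrt(12878)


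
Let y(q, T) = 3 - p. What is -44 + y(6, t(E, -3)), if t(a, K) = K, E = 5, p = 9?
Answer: -50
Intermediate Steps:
y(q, T) = -6 (y(q, T) = 3 - 1*9 = 3 - 9 = -6)
-44 + y(6, t(E, -3)) = -44 - 6 = -50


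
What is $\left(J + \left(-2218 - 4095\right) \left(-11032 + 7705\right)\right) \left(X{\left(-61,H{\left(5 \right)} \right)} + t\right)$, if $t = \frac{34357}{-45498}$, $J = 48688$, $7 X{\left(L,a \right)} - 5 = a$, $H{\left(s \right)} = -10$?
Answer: $- \frac{9852122679571}{318486} \approx -3.0934 \cdot 10^{7}$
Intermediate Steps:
$X{\left(L,a \right)} = \frac{5}{7} + \frac{a}{7}$
$t = - \frac{34357}{45498}$ ($t = 34357 \left(- \frac{1}{45498}\right) = - \frac{34357}{45498} \approx -0.75513$)
$\left(J + \left(-2218 - 4095\right) \left(-11032 + 7705\right)\right) \left(X{\left(-61,H{\left(5 \right)} \right)} + t\right) = \left(48688 + \left(-2218 - 4095\right) \left(-11032 + 7705\right)\right) \left(\left(\frac{5}{7} + \frac{1}{7} \left(-10\right)\right) - \frac{34357}{45498}\right) = \left(48688 - -21003351\right) \left(\left(\frac{5}{7} - \frac{10}{7}\right) - \frac{34357}{45498}\right) = \left(48688 + 21003351\right) \left(- \frac{5}{7} - \frac{34357}{45498}\right) = 21052039 \left(- \frac{467989}{318486}\right) = - \frac{9852122679571}{318486}$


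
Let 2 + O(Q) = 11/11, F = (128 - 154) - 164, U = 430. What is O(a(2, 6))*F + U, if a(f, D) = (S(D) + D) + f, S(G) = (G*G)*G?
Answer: 620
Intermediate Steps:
S(G) = G**3 (S(G) = G**2*G = G**3)
a(f, D) = D + f + D**3 (a(f, D) = (D**3 + D) + f = (D + D**3) + f = D + f + D**3)
F = -190 (F = -26 - 164 = -190)
O(Q) = -1 (O(Q) = -2 + 11/11 = -2 + 11*(1/11) = -2 + 1 = -1)
O(a(2, 6))*F + U = -1*(-190) + 430 = 190 + 430 = 620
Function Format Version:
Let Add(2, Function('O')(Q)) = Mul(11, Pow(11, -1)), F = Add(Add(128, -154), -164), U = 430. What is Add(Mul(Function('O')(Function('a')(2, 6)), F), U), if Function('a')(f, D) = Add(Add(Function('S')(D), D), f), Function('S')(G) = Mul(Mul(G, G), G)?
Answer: 620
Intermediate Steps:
Function('S')(G) = Pow(G, 3) (Function('S')(G) = Mul(Pow(G, 2), G) = Pow(G, 3))
Function('a')(f, D) = Add(D, f, Pow(D, 3)) (Function('a')(f, D) = Add(Add(Pow(D, 3), D), f) = Add(Add(D, Pow(D, 3)), f) = Add(D, f, Pow(D, 3)))
F = -190 (F = Add(-26, -164) = -190)
Function('O')(Q) = -1 (Function('O')(Q) = Add(-2, Mul(11, Pow(11, -1))) = Add(-2, Mul(11, Rational(1, 11))) = Add(-2, 1) = -1)
Add(Mul(Function('O')(Function('a')(2, 6)), F), U) = Add(Mul(-1, -190), 430) = Add(190, 430) = 620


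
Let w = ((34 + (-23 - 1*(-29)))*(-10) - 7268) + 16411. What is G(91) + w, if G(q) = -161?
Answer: 8582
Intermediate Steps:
w = 8743 (w = ((34 + (-23 + 29))*(-10) - 7268) + 16411 = ((34 + 6)*(-10) - 7268) + 16411 = (40*(-10) - 7268) + 16411 = (-400 - 7268) + 16411 = -7668 + 16411 = 8743)
G(91) + w = -161 + 8743 = 8582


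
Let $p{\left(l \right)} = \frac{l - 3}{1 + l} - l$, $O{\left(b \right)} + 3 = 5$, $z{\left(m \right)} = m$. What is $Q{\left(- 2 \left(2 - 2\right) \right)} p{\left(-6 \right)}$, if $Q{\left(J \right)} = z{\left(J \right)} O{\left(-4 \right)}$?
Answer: $0$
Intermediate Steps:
$O{\left(b \right)} = 2$ ($O{\left(b \right)} = -3 + 5 = 2$)
$Q{\left(J \right)} = 2 J$ ($Q{\left(J \right)} = J 2 = 2 J$)
$p{\left(l \right)} = - l + \frac{-3 + l}{1 + l}$ ($p{\left(l \right)} = \frac{-3 + l}{1 + l} - l = - l + \frac{-3 + l}{1 + l}$)
$Q{\left(- 2 \left(2 - 2\right) \right)} p{\left(-6 \right)} = 2 \left(- 2 \left(2 - 2\right)\right) \frac{-3 - \left(-6\right)^{2}}{1 - 6} = 2 \left(\left(-2\right) 0\right) \frac{-3 - 36}{-5} = 2 \cdot 0 \left(- \frac{-3 - 36}{5}\right) = 0 \left(\left(- \frac{1}{5}\right) \left(-39\right)\right) = 0 \cdot \frac{39}{5} = 0$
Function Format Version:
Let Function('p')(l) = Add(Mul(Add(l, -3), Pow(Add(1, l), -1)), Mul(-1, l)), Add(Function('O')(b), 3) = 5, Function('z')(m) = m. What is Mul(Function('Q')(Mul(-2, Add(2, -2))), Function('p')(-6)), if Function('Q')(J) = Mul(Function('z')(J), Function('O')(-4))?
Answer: 0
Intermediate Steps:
Function('O')(b) = 2 (Function('O')(b) = Add(-3, 5) = 2)
Function('Q')(J) = Mul(2, J) (Function('Q')(J) = Mul(J, 2) = Mul(2, J))
Function('p')(l) = Add(Mul(-1, l), Mul(Pow(Add(1, l), -1), Add(-3, l))) (Function('p')(l) = Add(Mul(Add(-3, l), Pow(Add(1, l), -1)), Mul(-1, l)) = Add(Mul(Pow(Add(1, l), -1), Add(-3, l)), Mul(-1, l)) = Add(Mul(-1, l), Mul(Pow(Add(1, l), -1), Add(-3, l))))
Mul(Function('Q')(Mul(-2, Add(2, -2))), Function('p')(-6)) = Mul(Mul(2, Mul(-2, Add(2, -2))), Mul(Pow(Add(1, -6), -1), Add(-3, Mul(-1, Pow(-6, 2))))) = Mul(Mul(2, Mul(-2, 0)), Mul(Pow(-5, -1), Add(-3, Mul(-1, 36)))) = Mul(Mul(2, 0), Mul(Rational(-1, 5), Add(-3, -36))) = Mul(0, Mul(Rational(-1, 5), -39)) = Mul(0, Rational(39, 5)) = 0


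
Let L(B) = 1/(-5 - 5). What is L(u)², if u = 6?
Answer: 1/100 ≈ 0.010000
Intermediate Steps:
L(B) = -⅒ (L(B) = 1/(-10) = -⅒)
L(u)² = (-⅒)² = 1/100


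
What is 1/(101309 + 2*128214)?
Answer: 1/357737 ≈ 2.7954e-6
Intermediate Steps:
1/(101309 + 2*128214) = 1/(101309 + 256428) = 1/357737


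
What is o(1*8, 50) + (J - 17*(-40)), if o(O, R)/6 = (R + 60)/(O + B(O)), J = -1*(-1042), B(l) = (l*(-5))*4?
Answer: 65271/38 ≈ 1717.7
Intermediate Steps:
B(l) = -20*l (B(l) = -5*l*4 = -20*l)
J = 1042
o(O, R) = -6*(60 + R)/(19*O) (o(O, R) = 6*((R + 60)/(O - 20*O)) = 6*((60 + R)/((-19*O))) = 6*((60 + R)*(-1/(19*O))) = 6*(-(60 + R)/(19*O)) = -6*(60 + R)/(19*O))
o(1*8, 50) + (J - 17*(-40)) = 6*(-60 - 1*50)/(19*((1*8))) + (1042 - 17*(-40)) = (6/19)*(-60 - 50)/8 + (1042 - 1*(-680)) = (6/19)*(1/8)*(-110) + (1042 + 680) = -165/38 + 1722 = 65271/38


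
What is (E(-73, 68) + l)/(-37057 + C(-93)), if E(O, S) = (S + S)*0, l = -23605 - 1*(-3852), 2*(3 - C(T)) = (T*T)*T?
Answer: -39506/730249 ≈ -0.054099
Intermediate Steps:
C(T) = 3 - T³/2 (C(T) = 3 - T*T*T/2 = 3 - T²*T/2 = 3 - T³/2)
l = -19753 (l = -23605 + 3852 = -19753)
E(O, S) = 0 (E(O, S) = (2*S)*0 = 0)
(E(-73, 68) + l)/(-37057 + C(-93)) = (0 - 19753)/(-37057 + (3 - ½*(-93)³)) = -19753/(-37057 + (3 - ½*(-804357))) = -19753/(-37057 + (3 + 804357/2)) = -19753/(-37057 + 804363/2) = -19753/730249/2 = -19753*2/730249 = -39506/730249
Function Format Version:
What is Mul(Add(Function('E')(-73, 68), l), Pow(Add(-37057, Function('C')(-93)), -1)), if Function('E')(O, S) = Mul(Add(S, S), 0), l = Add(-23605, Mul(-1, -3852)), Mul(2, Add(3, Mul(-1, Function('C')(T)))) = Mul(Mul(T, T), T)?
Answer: Rational(-39506, 730249) ≈ -0.054099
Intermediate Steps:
Function('C')(T) = Add(3, Mul(Rational(-1, 2), Pow(T, 3))) (Function('C')(T) = Add(3, Mul(Rational(-1, 2), Mul(Mul(T, T), T))) = Add(3, Mul(Rational(-1, 2), Mul(Pow(T, 2), T))) = Add(3, Mul(Rational(-1, 2), Pow(T, 3))))
l = -19753 (l = Add(-23605, 3852) = -19753)
Function('E')(O, S) = 0 (Function('E')(O, S) = Mul(Mul(2, S), 0) = 0)
Mul(Add(Function('E')(-73, 68), l), Pow(Add(-37057, Function('C')(-93)), -1)) = Mul(Add(0, -19753), Pow(Add(-37057, Add(3, Mul(Rational(-1, 2), Pow(-93, 3)))), -1)) = Mul(-19753, Pow(Add(-37057, Add(3, Mul(Rational(-1, 2), -804357))), -1)) = Mul(-19753, Pow(Add(-37057, Add(3, Rational(804357, 2))), -1)) = Mul(-19753, Pow(Add(-37057, Rational(804363, 2)), -1)) = Mul(-19753, Pow(Rational(730249, 2), -1)) = Mul(-19753, Rational(2, 730249)) = Rational(-39506, 730249)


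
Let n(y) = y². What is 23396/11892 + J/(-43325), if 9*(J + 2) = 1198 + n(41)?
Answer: 757388524/386415675 ≈ 1.9600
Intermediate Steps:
J = 2861/9 (J = -2 + (1198 + 41²)/9 = -2 + (1198 + 1681)/9 = -2 + (⅑)*2879 = -2 + 2879/9 = 2861/9 ≈ 317.89)
23396/11892 + J/(-43325) = 23396/11892 + (2861/9)/(-43325) = 23396*(1/11892) + (2861/9)*(-1/43325) = 5849/2973 - 2861/389925 = 757388524/386415675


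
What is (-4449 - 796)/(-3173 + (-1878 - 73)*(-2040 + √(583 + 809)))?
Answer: -20858667415/15810172625497 - 40931980*√87/15810172625497 ≈ -0.0013435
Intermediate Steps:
(-4449 - 796)/(-3173 + (-1878 - 73)*(-2040 + √(583 + 809))) = -5245/(-3173 - 1951*(-2040 + √1392)) = -5245/(-3173 - 1951*(-2040 + 4*√87)) = -5245/(-3173 + (3980040 - 7804*√87)) = -5245/(3976867 - 7804*√87)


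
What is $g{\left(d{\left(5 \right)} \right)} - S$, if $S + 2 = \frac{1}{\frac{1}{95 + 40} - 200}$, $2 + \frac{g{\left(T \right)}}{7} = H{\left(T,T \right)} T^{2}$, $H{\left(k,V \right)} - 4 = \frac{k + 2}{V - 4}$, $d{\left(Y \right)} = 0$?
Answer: $- \frac{323853}{26999} \approx -11.995$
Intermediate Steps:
$H{\left(k,V \right)} = 4 + \frac{2 + k}{-4 + V}$ ($H{\left(k,V \right)} = 4 + \frac{k + 2}{V - 4} = 4 + \frac{2 + k}{-4 + V}$)
$g{\left(T \right)} = -14 + \frac{7 T^{2} \left(-14 + 5 T\right)}{-4 + T}$ ($g{\left(T \right)} = -14 + 7 \frac{-14 + T + 4 T}{-4 + T} T^{2} = -14 + 7 \frac{-14 + 5 T}{-4 + T} T^{2} = -14 + 7 \frac{T^{2} \left(-14 + 5 T\right)}{-4 + T} = -14 + \frac{7 T^{2} \left(-14 + 5 T\right)}{-4 + T}$)
$S = - \frac{54133}{26999}$ ($S = -2 + \frac{1}{\frac{1}{95 + 40} - 200} = -2 + \frac{1}{\frac{1}{135} - 200} = -2 + \frac{1}{- \frac{26999}{135}} = -2 - \frac{135}{26999} = - \frac{54133}{26999} \approx -2.005$)
$g{\left(d{\left(5 \right)} \right)} - S = \frac{7 \left(8 - 0 + 0^{2} \left(-14 + 5 \cdot 0\right)\right)}{-4 + 0} - - \frac{54133}{26999} = \frac{7 \left(8 + 0 + 0 \left(-14 + 0\right)\right)}{-4} + \frac{54133}{26999} = 7 \left(- \frac{1}{4}\right) \left(8 + 0 + 0 \left(-14\right)\right) + \frac{54133}{26999} = 7 \left(- \frac{1}{4}\right) \left(8 + 0 + 0\right) + \frac{54133}{26999} = 7 \left(- \frac{1}{4}\right) 8 + \frac{54133}{26999} = -14 + \frac{54133}{26999} = - \frac{323853}{26999}$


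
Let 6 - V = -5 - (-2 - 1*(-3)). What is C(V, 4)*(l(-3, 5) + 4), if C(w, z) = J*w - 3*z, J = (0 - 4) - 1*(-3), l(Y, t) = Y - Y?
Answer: -96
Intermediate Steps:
l(Y, t) = 0
V = 12 (V = 6 - (-5 - (-2 - 1*(-3))) = 6 - (-5 - (-2 + 3)) = 6 - (-5 - 1*1) = 6 - (-5 - 1) = 6 - 1*(-6) = 6 + 6 = 12)
J = -1 (J = -4 + 3 = -1)
C(w, z) = -w - 3*z
C(V, 4)*(l(-3, 5) + 4) = (-1*12 - 3*4)*(0 + 4) = (-12 - 12)*4 = -24*4 = -96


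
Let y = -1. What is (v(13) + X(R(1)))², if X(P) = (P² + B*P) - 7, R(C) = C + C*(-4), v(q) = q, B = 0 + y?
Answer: 324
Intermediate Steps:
B = -1 (B = 0 - 1 = -1)
R(C) = -3*C (R(C) = C - 4*C = -3*C)
X(P) = -7 + P² - P (X(P) = (P² - P) - 7 = -7 + P² - P)
(v(13) + X(R(1)))² = (13 + (-7 + (-3*1)² - (-3)))² = (13 + (-7 + (-3)² - 1*(-3)))² = (13 + (-7 + 9 + 3))² = (13 + 5)² = 18² = 324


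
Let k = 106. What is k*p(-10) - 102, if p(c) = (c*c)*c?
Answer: -106102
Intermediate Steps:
p(c) = c³ (p(c) = c²*c = c³)
k*p(-10) - 102 = 106*(-10)³ - 102 = 106*(-1000) - 102 = -106000 - 102 = -106102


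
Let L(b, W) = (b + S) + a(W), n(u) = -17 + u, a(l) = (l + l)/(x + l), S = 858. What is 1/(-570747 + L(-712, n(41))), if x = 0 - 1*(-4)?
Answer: -7/3994195 ≈ -1.7525e-6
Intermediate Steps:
x = 4 (x = 0 + 4 = 4)
a(l) = 2*l/(4 + l) (a(l) = (l + l)/(4 + l) = (2*l)/(4 + l) = 2*l/(4 + l))
L(b, W) = 858 + b + 2*W/(4 + W) (L(b, W) = (b + 858) + 2*W/(4 + W) = (858 + b) + 2*W/(4 + W) = 858 + b + 2*W/(4 + W))
1/(-570747 + L(-712, n(41))) = 1/(-570747 + (2*(-17 + 41) + (4 + (-17 + 41))*(858 - 712))/(4 + (-17 + 41))) = 1/(-570747 + (2*24 + (4 + 24)*146)/(4 + 24)) = 1/(-570747 + (48 + 28*146)/28) = 1/(-570747 + (48 + 4088)/28) = 1/(-570747 + (1/28)*4136) = 1/(-570747 + 1034/7) = 1/(-3994195/7) = -7/3994195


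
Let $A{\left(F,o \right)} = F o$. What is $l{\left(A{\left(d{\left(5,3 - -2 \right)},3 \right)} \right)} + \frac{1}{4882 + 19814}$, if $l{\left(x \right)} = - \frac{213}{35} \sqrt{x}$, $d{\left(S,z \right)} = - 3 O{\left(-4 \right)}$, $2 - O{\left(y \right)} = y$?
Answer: $\frac{1}{24696} - \frac{639 i \sqrt{6}}{35} \approx 4.0492 \cdot 10^{-5} - 44.721 i$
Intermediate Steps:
$O{\left(y \right)} = 2 - y$
$d{\left(S,z \right)} = -18$ ($d{\left(S,z \right)} = - 3 \left(2 - -4\right) = - 3 \left(2 + 4\right) = \left(-3\right) 6 = -18$)
$l{\left(x \right)} = - \frac{213 \sqrt{x}}{35}$ ($l{\left(x \right)} = \left(-213\right) \frac{1}{35} \sqrt{x} = - \frac{213 \sqrt{x}}{35}$)
$l{\left(A{\left(d{\left(5,3 - -2 \right)},3 \right)} \right)} + \frac{1}{4882 + 19814} = - \frac{213 \sqrt{\left(-18\right) 3}}{35} + \frac{1}{4882 + 19814} = - \frac{213 \sqrt{-54}}{35} + \frac{1}{24696} = - \frac{213 \cdot 3 i \sqrt{6}}{35} + \frac{1}{24696} = - \frac{639 i \sqrt{6}}{35} + \frac{1}{24696} = \frac{1}{24696} - \frac{639 i \sqrt{6}}{35}$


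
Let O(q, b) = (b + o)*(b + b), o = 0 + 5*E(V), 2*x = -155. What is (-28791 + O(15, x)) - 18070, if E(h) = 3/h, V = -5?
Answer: -68767/2 ≈ -34384.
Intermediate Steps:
x = -155/2 (x = (½)*(-155) = -155/2 ≈ -77.500)
o = -3 (o = 0 + 5*(3/(-5)) = 0 + 5*(3*(-⅕)) = 0 + 5*(-⅗) = 0 - 3 = -3)
O(q, b) = 2*b*(-3 + b) (O(q, b) = (b - 3)*(b + b) = (-3 + b)*(2*b) = 2*b*(-3 + b))
(-28791 + O(15, x)) - 18070 = (-28791 + 2*(-155/2)*(-3 - 155/2)) - 18070 = (-28791 + 2*(-155/2)*(-161/2)) - 18070 = (-28791 + 24955/2) - 18070 = -32627/2 - 18070 = -68767/2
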